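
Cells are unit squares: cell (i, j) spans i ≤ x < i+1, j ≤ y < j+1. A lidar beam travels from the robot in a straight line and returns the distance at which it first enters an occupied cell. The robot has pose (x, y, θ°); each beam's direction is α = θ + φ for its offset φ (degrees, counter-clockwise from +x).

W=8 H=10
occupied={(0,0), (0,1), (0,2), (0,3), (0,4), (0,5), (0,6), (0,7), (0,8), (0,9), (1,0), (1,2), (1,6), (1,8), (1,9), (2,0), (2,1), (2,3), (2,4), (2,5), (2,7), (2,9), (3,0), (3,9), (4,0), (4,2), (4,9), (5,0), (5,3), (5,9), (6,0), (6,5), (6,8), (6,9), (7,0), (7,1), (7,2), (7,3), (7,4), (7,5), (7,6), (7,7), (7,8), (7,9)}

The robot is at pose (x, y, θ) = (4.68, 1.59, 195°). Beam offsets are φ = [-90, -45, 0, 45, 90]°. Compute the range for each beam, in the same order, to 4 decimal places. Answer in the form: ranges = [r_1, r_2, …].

ranges = [0.4245, 2.8200, 1.7393, 0.6813, 0.6108]

beam 1: φ=-90°, α=105°
  cosα=-0.2588 sinα=0.9659 | (4,1) | tMaxX 2.6273 tMaxY 0.4245 | tΔX 3.8637 tΔY 1.0353
    t=0.4245 [y] (4,2) — stop
  → r_1 = 0.4245
beam 2: φ=-45°, α=150°
  cosα=-0.8660 sinα=0.5000 | (4,1) | tMaxX 0.7852 tMaxY 0.8200 | tΔX 1.1547 tΔY 2.0000
    t=0.7852 [x] (3,1)
    t=0.8200 [y] (3,2)
    t=1.9399 [x] (2,2)
    t=2.8200 [y] (2,3) — stop
  → r_2 = 2.8200
beam 3: φ=0°, α=195°
  cosα=-0.9659 sinα=-0.2588 | (4,1) | tMaxX 0.7040 tMaxY 2.2796 | tΔX 1.0353 tΔY 3.8637
    t=0.7040 [x] (3,1)
    t=1.7393 [x] (2,1) — stop
  → r_3 = 1.7393
beam 4: φ=45°, α=240°
  cosα=-0.5000 sinα=-0.8660 | (4,1) | tMaxX 1.3600 tMaxY 0.6813 | tΔX 2.0000 tΔY 1.1547
    t=0.6813 [y] (4,0) — stop
  → r_4 = 0.6813
beam 5: φ=90°, α=285°
  cosα=0.2588 sinα=-0.9659 | (4,1) | tMaxX 1.2364 tMaxY 0.6108 | tΔX 3.8637 tΔY 1.0353
    t=0.6108 [y] (4,0) — stop
  → r_5 = 0.6108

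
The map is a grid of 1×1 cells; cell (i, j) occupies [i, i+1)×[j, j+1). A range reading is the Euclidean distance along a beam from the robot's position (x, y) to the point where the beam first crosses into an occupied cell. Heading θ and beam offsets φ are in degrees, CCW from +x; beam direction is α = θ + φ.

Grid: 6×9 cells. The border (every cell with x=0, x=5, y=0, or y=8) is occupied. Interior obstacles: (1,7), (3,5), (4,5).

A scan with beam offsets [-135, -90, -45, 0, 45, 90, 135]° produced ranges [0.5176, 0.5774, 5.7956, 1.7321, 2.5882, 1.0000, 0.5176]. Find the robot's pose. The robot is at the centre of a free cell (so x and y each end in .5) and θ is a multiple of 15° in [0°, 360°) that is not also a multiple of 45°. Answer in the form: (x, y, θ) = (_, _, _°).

(x, y, θ) = (2.5, 7.5, 300°)

The pose lattice has 25·16 = 400 candidates. Test each by forward raycasting.
  (4.5, 2.5, 330°): beam 1 = 3.6235 ≠ 0.5176 ✗
  (2.5, 2.5, 345°): beam 1 = 1.7321 ≠ 0.5176 ✗
  (2.5, 7.5, 195°): beam 1 = 0.5774 ≠ 0.5176 ✗
  (2.5, 7.5, 15°): beam 1 = 3.0000 ≠ 0.5176 ✗
  …
  (2.5, 7.5, 300°): r_1=0.5176, r_2=0.5774, r_3=5.7956, r_4=1.7321, r_5=2.5882, r_6=1.0000, r_7=0.5176 — all match ✓
No second candidate reproduces the full scan.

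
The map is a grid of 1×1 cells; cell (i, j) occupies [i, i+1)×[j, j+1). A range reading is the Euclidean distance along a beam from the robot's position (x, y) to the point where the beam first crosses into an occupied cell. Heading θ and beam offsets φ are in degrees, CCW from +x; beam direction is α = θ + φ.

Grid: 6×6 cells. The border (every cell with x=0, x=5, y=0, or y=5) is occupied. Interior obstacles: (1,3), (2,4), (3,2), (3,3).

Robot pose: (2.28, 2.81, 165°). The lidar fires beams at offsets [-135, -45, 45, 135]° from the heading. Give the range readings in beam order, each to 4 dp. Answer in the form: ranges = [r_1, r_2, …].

beam 1: φ=-135°, α=30°
  d=(0.8660,0.5000)  start (2,2)  tX=0.8314 tY=0.3800  stride 1/|dx|=1.1547 1/|dy|=2.0000
    cross y-line → (2,3), t=0.3800
    cross x-line → (3,3), t=0.8314 (wall)
  → r_1 = 0.8314
beam 2: φ=-45°, α=120°
  d=(-0.5000,0.8660)  start (2,2)  tX=0.5600 tY=0.2194  stride 1/|dx|=2.0000 1/|dy|=1.1547
    cross y-line → (2,3), t=0.2194
    cross x-line → (1,3), t=0.5600 (wall)
  → r_2 = 0.5600
beam 3: φ=45°, α=210°
  d=(-0.8660,-0.5000)  start (2,2)  tX=0.3233 tY=1.6200  stride 1/|dx|=1.1547 1/|dy|=2.0000
    cross x-line → (1,2), t=0.3233
    cross x-line → (0,2), t=1.4780 (wall)
  → r_3 = 1.4780
beam 4: φ=135°, α=300°
  d=(0.5000,-0.8660)  start (2,2)  tX=1.4400 tY=0.9353  stride 1/|dx|=2.0000 1/|dy|=1.1547
    cross y-line → (2,1), t=0.9353
    cross x-line → (3,1), t=1.4400
    cross y-line → (3,0), t=2.0900 (wall)
  → r_4 = 2.0900

ranges = [0.8314, 0.5600, 1.4780, 2.0900]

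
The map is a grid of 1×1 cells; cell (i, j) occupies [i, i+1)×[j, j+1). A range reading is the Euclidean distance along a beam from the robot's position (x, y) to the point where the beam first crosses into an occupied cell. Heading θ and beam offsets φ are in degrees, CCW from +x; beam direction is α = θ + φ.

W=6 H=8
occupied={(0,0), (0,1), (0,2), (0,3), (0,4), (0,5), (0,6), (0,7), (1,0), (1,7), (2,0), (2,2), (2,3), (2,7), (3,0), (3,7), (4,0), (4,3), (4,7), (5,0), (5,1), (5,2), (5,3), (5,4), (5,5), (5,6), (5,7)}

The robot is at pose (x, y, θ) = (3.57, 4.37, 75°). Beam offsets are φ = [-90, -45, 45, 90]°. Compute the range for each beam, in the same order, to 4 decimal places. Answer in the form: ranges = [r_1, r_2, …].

ranges = [1.4296, 1.6512, 3.0369, 2.6607]

beam 1: φ=-90°, α=345°
  d=(0.9659,-0.2588)  start (3,4)  tX=0.4452 tY=1.4296  stride 1/|dx|=1.0353 1/|dy|=3.8637
    cross x-line → (4,4), t=0.4452
    cross y-line → (4,3), t=1.4296 (wall)
  → r_1 = 1.4296
beam 2: φ=-45°, α=30°
  d=(0.8660,0.5000)  start (3,4)  tX=0.4965 tY=1.2600  stride 1/|dx|=1.1547 1/|dy|=2.0000
    cross x-line → (4,4), t=0.4965
    cross y-line → (4,5), t=1.2600
    cross x-line → (5,5), t=1.6512 (wall)
  → r_2 = 1.6512
beam 3: φ=45°, α=120°
  d=(-0.5000,0.8660)  start (3,4)  tX=1.1400 tY=0.7275  stride 1/|dx|=2.0000 1/|dy|=1.1547
    cross y-line → (3,5), t=0.7275
    cross x-line → (2,5), t=1.1400
    cross y-line → (2,6), t=1.8822
    cross y-line → (2,7), t=3.0369 (wall)
  → r_3 = 3.0369
beam 4: φ=90°, α=165°
  d=(-0.9659,0.2588)  start (3,4)  tX=0.5901 tY=2.4341  stride 1/|dx|=1.0353 1/|dy|=3.8637
    cross x-line → (2,4), t=0.5901
    cross x-line → (1,4), t=1.6254
    cross y-line → (1,5), t=2.4341
    cross x-line → (0,5), t=2.6607 (wall)
  → r_4 = 2.6607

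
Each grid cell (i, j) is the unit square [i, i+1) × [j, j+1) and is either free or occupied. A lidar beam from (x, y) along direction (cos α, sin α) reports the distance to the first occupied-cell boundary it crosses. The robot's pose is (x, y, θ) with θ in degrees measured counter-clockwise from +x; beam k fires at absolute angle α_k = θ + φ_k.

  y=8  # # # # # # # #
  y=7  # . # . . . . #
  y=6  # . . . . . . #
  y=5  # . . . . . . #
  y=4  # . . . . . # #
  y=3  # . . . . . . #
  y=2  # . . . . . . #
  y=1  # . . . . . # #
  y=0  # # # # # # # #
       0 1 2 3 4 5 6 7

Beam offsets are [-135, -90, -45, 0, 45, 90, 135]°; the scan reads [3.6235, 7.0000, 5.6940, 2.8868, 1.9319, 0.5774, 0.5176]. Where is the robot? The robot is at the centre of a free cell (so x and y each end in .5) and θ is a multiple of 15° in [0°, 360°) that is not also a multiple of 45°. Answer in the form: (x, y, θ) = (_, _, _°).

The pose lattice has 39·16 = 624 candidates. Test each by forward raycasting.
  (3.5, 2.5, 255°): beam 1 = 5.0000 ≠ 3.6235 ✗
  (1.5, 1.5, 195°): beam 1 = 7.5056 ≠ 3.6235 ✗
  (5.5, 6.5, 165°): beam 1 = 1.7321 ≠ 3.6235 ✗
  (1.5, 6.5, 30°): beam 1 = 1.9319 ≠ 3.6235 ✗
  …
  (3.5, 1.5, 150°): r_1=3.6235, r_2=7.0000, r_3=5.6940, r_4=2.8868, r_5=1.9319, r_6=0.5774, r_7=0.5176 — all match ✓
Only this pose fits every beam.

(x, y, θ) = (3.5, 1.5, 150°)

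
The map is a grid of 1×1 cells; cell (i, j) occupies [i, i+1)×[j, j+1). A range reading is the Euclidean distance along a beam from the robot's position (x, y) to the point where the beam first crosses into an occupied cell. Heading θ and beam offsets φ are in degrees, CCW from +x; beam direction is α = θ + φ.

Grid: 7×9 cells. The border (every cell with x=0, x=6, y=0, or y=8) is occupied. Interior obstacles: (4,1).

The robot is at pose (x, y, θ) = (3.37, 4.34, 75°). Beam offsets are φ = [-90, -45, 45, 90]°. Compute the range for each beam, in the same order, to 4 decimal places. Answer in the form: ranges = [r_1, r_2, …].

beam 1: φ=-90°, α=345°
  direction (0.9659, -0.2588); cell (3,4); t to first gridline: x 0.6522, y 1.3137 (then +1.0353 / +3.8637)
    (4,4) via x @ 0.6522
    (4,3) via y @ 1.3137
    (5,3) via x @ 1.6875
    (6,3) via x @ 2.7228  # hit
  → r_1 = 2.7228
beam 2: φ=-45°, α=30°
  direction (0.8660, 0.5000); cell (3,4); t to first gridline: x 0.7275, y 1.3200 (then +1.1547 / +2.0000)
    (4,4) via x @ 0.7275
    (4,5) via y @ 1.3200
    (5,5) via x @ 1.8822
    (6,5) via x @ 3.0369  # hit
  → r_2 = 3.0369
beam 3: φ=45°, α=120°
  direction (-0.5000, 0.8660); cell (3,4); t to first gridline: x 0.7400, y 0.7621 (then +2.0000 / +1.1547)
    (2,4) via x @ 0.7400
    (2,5) via y @ 0.7621
    (2,6) via y @ 1.9168
    (1,6) via x @ 2.7400
    (1,7) via y @ 3.0715
    (1,8) via y @ 4.2262  # hit
  → r_3 = 4.2262
beam 4: φ=90°, α=165°
  direction (-0.9659, 0.2588); cell (3,4); t to first gridline: x 0.3831, y 2.5500 (then +1.0353 / +3.8637)
    (2,4) via x @ 0.3831
    (1,4) via x @ 1.4183
    (0,4) via x @ 2.4536  # hit
  → r_4 = 2.4536

ranges = [2.7228, 3.0369, 4.2262, 2.4536]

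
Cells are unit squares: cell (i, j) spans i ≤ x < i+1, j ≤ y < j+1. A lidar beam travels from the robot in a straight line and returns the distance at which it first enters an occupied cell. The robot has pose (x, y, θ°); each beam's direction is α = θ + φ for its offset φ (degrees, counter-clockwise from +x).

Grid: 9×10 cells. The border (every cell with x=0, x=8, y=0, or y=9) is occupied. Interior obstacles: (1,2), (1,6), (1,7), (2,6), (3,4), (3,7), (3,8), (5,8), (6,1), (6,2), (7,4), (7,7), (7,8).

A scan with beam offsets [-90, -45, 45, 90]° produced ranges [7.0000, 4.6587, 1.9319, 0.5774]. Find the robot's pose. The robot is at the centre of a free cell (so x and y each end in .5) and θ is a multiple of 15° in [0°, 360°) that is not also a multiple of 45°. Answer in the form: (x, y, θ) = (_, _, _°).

Candidates: 43 free-cell centres × 16 headings = 688 poses. Raycast each; keep the one whose scan matches to 4 dp.
  (5.5, 3.5, 105°): beam 1 = 1.9319 ≠ 7.0000 ✗
  (6.5, 8.5, 15°): beam 1 = 3.6235 ≠ 7.0000 ✗
  (6.5, 4.5, 210°): beam 1 = 5.0000 ≠ 7.0000 ✗
  (1.5, 3.5, 285°): beam 1 = 0.5176 ≠ 7.0000 ✗
  …
  (3.5, 1.5, 150°): r_1=7.0000, r_2=4.6587, r_3=1.9319, r_4=0.5774 — all match ✓
Unique over the lattice → pose = (3.5, 1.5, 150°).

(x, y, θ) = (3.5, 1.5, 150°)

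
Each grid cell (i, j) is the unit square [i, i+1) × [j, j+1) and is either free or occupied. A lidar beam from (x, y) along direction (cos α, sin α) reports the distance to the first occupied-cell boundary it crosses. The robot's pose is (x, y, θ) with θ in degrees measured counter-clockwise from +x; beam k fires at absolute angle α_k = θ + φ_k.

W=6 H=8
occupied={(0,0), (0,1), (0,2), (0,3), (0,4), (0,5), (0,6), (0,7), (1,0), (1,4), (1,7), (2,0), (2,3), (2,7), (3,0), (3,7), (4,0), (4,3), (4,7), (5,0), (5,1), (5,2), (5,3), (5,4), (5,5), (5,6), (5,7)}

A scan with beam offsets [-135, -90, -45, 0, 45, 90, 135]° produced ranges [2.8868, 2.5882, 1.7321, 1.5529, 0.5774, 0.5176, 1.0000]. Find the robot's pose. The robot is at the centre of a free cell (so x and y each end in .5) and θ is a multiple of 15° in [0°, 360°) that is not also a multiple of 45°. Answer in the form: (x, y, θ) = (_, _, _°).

(x, y, θ) = (3.5, 6.5, 15°)

Enumerate (i+0.5, j+0.5, θ) over the 21 free cells and 16 admissible headings. For each, cast all 7 beams and compare to the given ranges.
  (2.5, 4.5, 15°): beam 1 = 0.5774 ≠ 2.8868 ✗
  (4.5, 2.5, 105°): beam 1 = 0.5774 ≠ 2.8868 ✗
  (3.5, 2.5, 195°): beam 1 = 1.0000 ≠ 2.8868 ✗
  (1.5, 5.5, 105°): beam 1 = 3.0000 ≠ 2.8868 ✗
  …
  (3.5, 6.5, 15°): r_1=2.8868, r_2=2.5882, r_3=1.7321, r_4=1.5529, r_5=0.5774, r_6=0.5176, r_7=1.0000 — all match ✓
Unique over the lattice → pose = (3.5, 6.5, 15°).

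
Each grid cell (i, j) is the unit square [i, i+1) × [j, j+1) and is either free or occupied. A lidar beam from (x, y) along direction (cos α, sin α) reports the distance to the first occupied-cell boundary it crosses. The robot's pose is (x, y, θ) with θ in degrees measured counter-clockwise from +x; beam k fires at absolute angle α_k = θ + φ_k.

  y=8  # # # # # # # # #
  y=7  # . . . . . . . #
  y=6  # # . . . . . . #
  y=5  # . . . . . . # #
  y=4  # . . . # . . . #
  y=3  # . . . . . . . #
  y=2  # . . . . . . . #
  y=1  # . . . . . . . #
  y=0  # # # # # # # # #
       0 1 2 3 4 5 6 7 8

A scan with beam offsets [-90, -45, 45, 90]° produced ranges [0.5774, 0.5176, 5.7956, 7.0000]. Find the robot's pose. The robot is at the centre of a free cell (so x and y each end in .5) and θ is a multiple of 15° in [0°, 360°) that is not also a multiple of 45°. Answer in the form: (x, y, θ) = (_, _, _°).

(x, y, θ) = (7.5, 4.5, 120°)

The pose lattice has 46·16 = 736 candidates. Test each by forward raycasting.
  (7.5, 1.5, 120°): beam 2 = 1.9319 ≠ 0.5176 ✗
  (7.5, 7.5, 345°): beam 1 = 1.5529 ≠ 0.5774 ✗
  (2.5, 4.5, 165°): beam 1 = 3.6235 ≠ 0.5774 ✗
  …
  (7.5, 4.5, 120°): r_1=0.5774, r_2=0.5176, r_3=5.7956, r_4=7.0000 — all match ✓
Unique over the lattice → pose = (7.5, 4.5, 120°).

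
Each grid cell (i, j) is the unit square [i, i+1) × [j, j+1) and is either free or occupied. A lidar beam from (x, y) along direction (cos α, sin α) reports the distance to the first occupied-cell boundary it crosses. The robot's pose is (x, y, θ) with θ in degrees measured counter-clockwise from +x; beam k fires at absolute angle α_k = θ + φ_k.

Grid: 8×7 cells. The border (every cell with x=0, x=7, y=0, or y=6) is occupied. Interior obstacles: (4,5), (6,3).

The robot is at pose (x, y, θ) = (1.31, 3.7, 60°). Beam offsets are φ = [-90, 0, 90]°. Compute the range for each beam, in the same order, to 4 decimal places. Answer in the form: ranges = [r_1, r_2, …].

beam 1: φ=-90°, α=330°
  dir = (cos 330°, sin 330°) = (0.8660, -0.5000); from cell (1,3)
  next x-line at t=0.7967, next y-line at t=1.4000; Δt_x=1.1547, Δt_y=2.0000
    x: enter (2,3) at t=0.7967
    y: enter (2,2) at t=1.4000
    x: enter (3,2) at t=1.9514
    x: enter (4,2) at t=3.1061
    y: enter (4,1) at t=3.4000
    x: enter (5,1) at t=4.2608
    y: enter (5,0) at t=5.4000 ← occupied
  → r_1 = 5.4000
beam 2: φ=0°, α=60°
  dir = (cos 60°, sin 60°) = (0.5000, 0.8660); from cell (1,3)
  next x-line at t=1.3800, next y-line at t=0.3464; Δt_x=2.0000, Δt_y=1.1547
    y: enter (1,4) at t=0.3464
    x: enter (2,4) at t=1.3800
    y: enter (2,5) at t=1.5011
    y: enter (2,6) at t=2.6558 ← occupied
  → r_2 = 2.6558
beam 3: φ=90°, α=150°
  dir = (cos 150°, sin 150°) = (-0.8660, 0.5000); from cell (1,3)
  next x-line at t=0.3580, next y-line at t=0.6000; Δt_x=1.1547, Δt_y=2.0000
    x: enter (0,3) at t=0.3580 ← occupied
  → r_3 = 0.3580

ranges = [5.4000, 2.6558, 0.3580]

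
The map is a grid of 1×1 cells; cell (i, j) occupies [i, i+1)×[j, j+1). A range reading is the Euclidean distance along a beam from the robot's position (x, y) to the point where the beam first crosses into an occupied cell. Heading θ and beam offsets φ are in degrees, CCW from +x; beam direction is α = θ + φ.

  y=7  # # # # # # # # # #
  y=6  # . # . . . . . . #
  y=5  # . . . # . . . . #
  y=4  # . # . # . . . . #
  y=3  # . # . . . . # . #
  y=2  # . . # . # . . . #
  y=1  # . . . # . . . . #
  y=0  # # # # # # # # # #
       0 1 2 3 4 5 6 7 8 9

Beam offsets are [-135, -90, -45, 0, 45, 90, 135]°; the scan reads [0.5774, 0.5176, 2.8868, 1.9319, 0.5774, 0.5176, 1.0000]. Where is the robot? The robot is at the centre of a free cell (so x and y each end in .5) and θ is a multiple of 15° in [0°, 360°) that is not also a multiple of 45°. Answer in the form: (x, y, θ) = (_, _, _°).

(x, y, θ) = (8.5, 3.5, 285°)

Enumerate (i+0.5, j+0.5, θ) over the 39 free cells and 16 admissible headings. For each, cast all 7 beams and compare to the given ranges.
  (7.5, 2.5, 15°): beam 1 = 1.7321 ≠ 0.5774 ✗
  (6.5, 6.5, 345°): beam 1 = 1.7321 ≠ 0.5774 ✗
  (6.5, 2.5, 195°): beam 1 = 1.0000 ≠ 0.5774 ✗
  (5.5, 3.5, 345°): beam 1 = 1.7321 ≠ 0.5774 ✗
  …
  (8.5, 3.5, 285°): r_1=0.5774, r_2=0.5176, r_3=2.8868, r_4=1.9319, r_5=0.5774, r_6=0.5176, r_7=1.0000 — all match ✓
No second candidate reproduces the full scan.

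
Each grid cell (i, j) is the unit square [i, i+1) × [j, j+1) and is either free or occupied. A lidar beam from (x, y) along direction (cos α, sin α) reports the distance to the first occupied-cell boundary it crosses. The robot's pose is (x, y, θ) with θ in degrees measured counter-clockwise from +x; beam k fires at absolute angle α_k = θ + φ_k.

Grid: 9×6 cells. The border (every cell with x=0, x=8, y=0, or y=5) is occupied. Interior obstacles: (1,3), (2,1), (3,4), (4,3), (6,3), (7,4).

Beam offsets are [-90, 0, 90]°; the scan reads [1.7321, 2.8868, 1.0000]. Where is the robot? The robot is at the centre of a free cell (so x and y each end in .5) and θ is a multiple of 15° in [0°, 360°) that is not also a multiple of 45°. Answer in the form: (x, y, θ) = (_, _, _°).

(x, y, θ) = (5.5, 2.5, 330°)

Candidates: 22 free-cell centres × 16 headings = 352 poses. Raycast each; keep the one whose scan matches to 4 dp.
  (4.5, 4.5, 300°): beam 1 = 0.5774 ≠ 1.7321 ✗
  (7.5, 1.5, 345°): beam 1 = 0.5176 ≠ 1.7321 ✗
  (1.5, 2.5, 75°): beam 1 = 5.7956 ≠ 1.7321 ✗
  (6.5, 1.5, 105°): beam 1 = 1.5529 ≠ 1.7321 ✗
  …
  (5.5, 2.5, 330°): r_1=1.7321, r_2=2.8868, r_3=1.0000 — all match ✓
Unique over the lattice → pose = (5.5, 2.5, 330°).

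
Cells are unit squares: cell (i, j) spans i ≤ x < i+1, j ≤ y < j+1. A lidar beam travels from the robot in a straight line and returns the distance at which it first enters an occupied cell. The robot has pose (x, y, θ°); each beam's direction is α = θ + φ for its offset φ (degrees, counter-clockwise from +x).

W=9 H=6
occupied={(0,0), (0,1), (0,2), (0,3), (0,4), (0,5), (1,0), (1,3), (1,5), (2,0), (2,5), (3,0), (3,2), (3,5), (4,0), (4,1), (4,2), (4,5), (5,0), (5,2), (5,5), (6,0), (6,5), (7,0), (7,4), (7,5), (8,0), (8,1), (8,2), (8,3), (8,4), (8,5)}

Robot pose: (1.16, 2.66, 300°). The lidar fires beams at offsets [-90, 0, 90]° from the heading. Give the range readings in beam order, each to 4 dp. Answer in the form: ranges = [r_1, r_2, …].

ranges = [0.1848, 1.9168, 0.6800]

beam 1: φ=-90°, α=210°
  cosα=-0.8660 sinα=-0.5000 | (1,2) | tMaxX 0.1848 tMaxY 1.3200 | tΔX 1.1547 tΔY 2.0000
    t=0.1848 [x] (0,2) — stop
  → r_1 = 0.1848
beam 2: φ=0°, α=300°
  cosα=0.5000 sinα=-0.8660 | (1,2) | tMaxX 1.6800 tMaxY 0.7621 | tΔX 2.0000 tΔY 1.1547
    t=0.7621 [y] (1,1)
    t=1.6800 [x] (2,1)
    t=1.9168 [y] (2,0) — stop
  → r_2 = 1.9168
beam 3: φ=90°, α=30°
  cosα=0.8660 sinα=0.5000 | (1,2) | tMaxX 0.9699 tMaxY 0.6800 | tΔX 1.1547 tΔY 2.0000
    t=0.6800 [y] (1,3) — stop
  → r_3 = 0.6800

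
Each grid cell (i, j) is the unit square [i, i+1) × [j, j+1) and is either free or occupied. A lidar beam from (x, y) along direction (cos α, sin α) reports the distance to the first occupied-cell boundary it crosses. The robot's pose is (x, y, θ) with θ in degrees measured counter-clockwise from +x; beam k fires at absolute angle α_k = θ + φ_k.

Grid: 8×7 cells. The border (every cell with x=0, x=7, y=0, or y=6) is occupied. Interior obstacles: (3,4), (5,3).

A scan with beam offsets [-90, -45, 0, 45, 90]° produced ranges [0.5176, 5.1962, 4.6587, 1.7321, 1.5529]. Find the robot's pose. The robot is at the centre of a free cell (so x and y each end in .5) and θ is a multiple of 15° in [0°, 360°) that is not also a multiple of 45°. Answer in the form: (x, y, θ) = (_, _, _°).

Enumerate (i+0.5, j+0.5, θ) over the 28 free cells and 16 admissible headings. For each, cast all 5 beams and compare to the given ranges.
  (1.5, 5.5, 120°): beam 1 = 1.0000 ≠ 0.5176 ✗
  (3.5, 3.5, 300°): beam 1 = 2.8868 ≠ 0.5176 ✗
  (4.5, 5.5, 60°): beam 1 = 2.8868 ≠ 0.5176 ✗
  …
  (5.5, 2.5, 195°): r_1=0.5176, r_2=5.1962, r_3=4.6587, r_4=1.7321, r_5=1.5529 — all match ✓
Only this pose fits every beam.

(x, y, θ) = (5.5, 2.5, 195°)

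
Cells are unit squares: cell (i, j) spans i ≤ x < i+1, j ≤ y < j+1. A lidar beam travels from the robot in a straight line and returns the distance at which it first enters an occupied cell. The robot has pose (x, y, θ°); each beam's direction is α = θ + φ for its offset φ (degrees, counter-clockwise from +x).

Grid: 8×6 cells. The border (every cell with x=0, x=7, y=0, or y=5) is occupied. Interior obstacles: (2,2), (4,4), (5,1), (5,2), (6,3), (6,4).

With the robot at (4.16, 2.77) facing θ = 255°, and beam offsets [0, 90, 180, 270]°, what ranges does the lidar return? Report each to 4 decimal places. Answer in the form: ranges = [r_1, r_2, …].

beam 1: φ=0°, α=255°
  direction (-0.2588, -0.9659); cell (4,2); t to first gridline: x 0.6182, y 0.7972 (then +3.8637 / +1.0353)
    (3,2) via x @ 0.6182
    (3,1) via y @ 0.7972
    (3,0) via y @ 1.8324  # hit
  → r_1 = 1.8324
beam 2: φ=90°, α=345°
  direction (0.9659, -0.2588); cell (4,2); t to first gridline: x 0.8696, y 2.9751 (then +1.0353 / +3.8637)
    (5,2) via x @ 0.8696  # hit
  → r_2 = 0.8696
beam 3: φ=180°, α=75°
  direction (0.2588, 0.9659); cell (4,2); t to first gridline: x 3.2455, y 0.2381 (then +3.8637 / +1.0353)
    (4,3) via y @ 0.2381
    (4,4) via y @ 1.2734  # hit
  → r_3 = 1.2734
beam 4: φ=270°, α=165°
  direction (-0.9659, 0.2588); cell (4,2); t to first gridline: x 0.1656, y 0.8887 (then +1.0353 / +3.8637)
    (3,2) via x @ 0.1656
    (3,3) via y @ 0.8887
    (2,3) via x @ 1.2009
    (1,3) via x @ 2.2362
    (0,3) via x @ 3.2715  # hit
  → r_4 = 3.2715

ranges = [1.8324, 0.8696, 1.2734, 3.2715]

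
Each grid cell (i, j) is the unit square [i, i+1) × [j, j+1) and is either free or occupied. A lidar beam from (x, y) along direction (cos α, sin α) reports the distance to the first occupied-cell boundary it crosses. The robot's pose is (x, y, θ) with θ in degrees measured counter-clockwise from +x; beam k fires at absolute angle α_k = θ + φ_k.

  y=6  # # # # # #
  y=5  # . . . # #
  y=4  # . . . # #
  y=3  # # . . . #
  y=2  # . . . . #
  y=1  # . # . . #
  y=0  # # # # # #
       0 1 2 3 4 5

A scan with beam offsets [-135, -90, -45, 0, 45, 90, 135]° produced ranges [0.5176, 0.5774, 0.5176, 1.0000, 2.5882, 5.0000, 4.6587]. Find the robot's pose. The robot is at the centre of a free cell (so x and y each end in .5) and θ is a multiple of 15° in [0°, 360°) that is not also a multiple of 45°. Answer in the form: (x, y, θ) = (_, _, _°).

(x, y, θ) = (3.5, 5.5, 150°)

Enumerate (i+0.5, j+0.5, θ) over the 16 free cells and 16 admissible headings. For each, cast all 7 beams and compare to the given ranges.
  (1.5, 1.5, 255°): beam 1 = 1.0000 ≠ 0.5176 ✗
  (4.5, 3.5, 30°): beam 1 = 2.5882 ≠ 0.5176 ✗
  (3.5, 2.5, 30°): beam 1 = 1.5529 ≠ 0.5176 ✗
  …
  (3.5, 5.5, 150°): r_1=0.5176, r_2=0.5774, r_3=0.5176, r_4=1.0000, r_5=2.5882, r_6=5.0000, r_7=4.6587 — all match ✓
Unique over the lattice → pose = (3.5, 5.5, 150°).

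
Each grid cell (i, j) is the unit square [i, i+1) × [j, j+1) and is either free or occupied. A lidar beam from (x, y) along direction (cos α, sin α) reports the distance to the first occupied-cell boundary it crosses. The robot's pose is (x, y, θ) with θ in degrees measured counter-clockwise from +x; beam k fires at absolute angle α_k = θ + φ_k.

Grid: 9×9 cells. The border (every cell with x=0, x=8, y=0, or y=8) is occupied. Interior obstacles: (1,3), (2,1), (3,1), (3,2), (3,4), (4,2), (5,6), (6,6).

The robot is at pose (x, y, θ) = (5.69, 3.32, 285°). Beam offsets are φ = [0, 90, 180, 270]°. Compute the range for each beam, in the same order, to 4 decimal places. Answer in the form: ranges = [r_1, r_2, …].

ranges = [2.4018, 2.3915, 4.8451, 1.2364]

beam 1: φ=0°, α=285°
  cosα=0.2588 sinα=-0.9659 | (5,3) | tMaxX 1.1977 tMaxY 0.3313 | tΔX 3.8637 tΔY 1.0353
    t=0.3313 [y] (5,2)
    t=1.1977 [x] (6,2)
    t=1.3666 [y] (6,1)
    t=2.4018 [y] (6,0) — stop
  → r_1 = 2.4018
beam 2: φ=90°, α=15°
  cosα=0.9659 sinα=0.2588 | (5,3) | tMaxX 0.3209 tMaxY 2.6273 | tΔX 1.0353 tΔY 3.8637
    t=0.3209 [x] (6,3)
    t=1.3562 [x] (7,3)
    t=2.3915 [x] (8,3) — stop
  → r_2 = 2.3915
beam 3: φ=180°, α=105°
  cosα=-0.2588 sinα=0.9659 | (5,3) | tMaxX 2.6660 tMaxY 0.7040 | tΔX 3.8637 tΔY 1.0353
    t=0.7040 [y] (5,4)
    t=1.7393 [y] (5,5)
    t=2.6660 [x] (4,5)
    t=2.7745 [y] (4,6)
    t=3.8098 [y] (4,7)
    t=4.8451 [y] (4,8) — stop
  → r_3 = 4.8451
beam 4: φ=270°, α=195°
  cosα=-0.9659 sinα=-0.2588 | (5,3) | tMaxX 0.7143 tMaxY 1.2364 | tΔX 1.0353 tΔY 3.8637
    t=0.7143 [x] (4,3)
    t=1.2364 [y] (4,2) — stop
  → r_4 = 1.2364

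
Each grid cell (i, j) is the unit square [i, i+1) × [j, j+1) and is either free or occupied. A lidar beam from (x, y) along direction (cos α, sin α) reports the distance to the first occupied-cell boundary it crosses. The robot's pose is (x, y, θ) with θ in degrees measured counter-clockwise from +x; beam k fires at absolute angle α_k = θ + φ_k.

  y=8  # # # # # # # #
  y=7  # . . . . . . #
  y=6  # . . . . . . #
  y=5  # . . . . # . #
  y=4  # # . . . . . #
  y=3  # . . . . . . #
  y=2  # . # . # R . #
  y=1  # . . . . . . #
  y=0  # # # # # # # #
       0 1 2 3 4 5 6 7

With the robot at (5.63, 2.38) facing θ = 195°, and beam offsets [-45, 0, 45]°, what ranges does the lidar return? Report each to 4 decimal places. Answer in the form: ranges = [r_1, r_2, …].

beam 1: φ=-45°, α=150°
  direction (-0.8660, 0.5000); cell (5,2); t to first gridline: x 0.7275, y 1.2400 (then +1.1547 / +2.0000)
    (4,2) via x @ 0.7275  # hit
  → r_1 = 0.7275
beam 2: φ=0°, α=195°
  direction (-0.9659, -0.2588); cell (5,2); t to first gridline: x 0.6522, y 1.4682 (then +1.0353 / +3.8637)
    (4,2) via x @ 0.6522  # hit
  → r_2 = 0.6522
beam 3: φ=45°, α=240°
  direction (-0.5000, -0.8660); cell (5,2); t to first gridline: x 1.2600, y 0.4388 (then +2.0000 / +1.1547)
    (5,1) via y @ 0.4388
    (4,1) via x @ 1.2600
    (4,0) via y @ 1.5935  # hit
  → r_3 = 1.5935

ranges = [0.7275, 0.6522, 1.5935]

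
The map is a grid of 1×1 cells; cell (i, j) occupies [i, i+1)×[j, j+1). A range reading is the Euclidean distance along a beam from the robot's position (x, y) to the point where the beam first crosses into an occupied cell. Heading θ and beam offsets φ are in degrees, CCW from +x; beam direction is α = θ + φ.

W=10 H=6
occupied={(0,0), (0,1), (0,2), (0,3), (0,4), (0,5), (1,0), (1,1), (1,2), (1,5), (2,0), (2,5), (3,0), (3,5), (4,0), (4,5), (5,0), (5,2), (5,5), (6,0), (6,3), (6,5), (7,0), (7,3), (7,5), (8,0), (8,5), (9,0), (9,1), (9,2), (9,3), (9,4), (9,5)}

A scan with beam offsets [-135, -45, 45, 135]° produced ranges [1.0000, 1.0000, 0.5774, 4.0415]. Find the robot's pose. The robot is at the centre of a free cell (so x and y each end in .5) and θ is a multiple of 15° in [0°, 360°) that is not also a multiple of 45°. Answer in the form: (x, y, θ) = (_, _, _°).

(x, y, θ) = (5.5, 4.5, 75°)

The pose lattice has 27·16 = 432 candidates. Test each by forward raycasting.
  (3.5, 3.5, 15°): beam 1 = 2.8868 ≠ 1.0000 ✗
  (7.5, 4.5, 210°): beam 1 = 0.5176 ≠ 1.0000 ✗
  (6.5, 2.5, 330°): beam 1 = 0.5176 ≠ 1.0000 ✗
  (6.5, 1.5, 285°): beam 2 = 0.5774 ≠ 1.0000 ✗
  …
  (5.5, 4.5, 75°): r_1=1.0000, r_2=1.0000, r_3=0.5774, r_4=4.0415 — all match ✓
Only this pose fits every beam.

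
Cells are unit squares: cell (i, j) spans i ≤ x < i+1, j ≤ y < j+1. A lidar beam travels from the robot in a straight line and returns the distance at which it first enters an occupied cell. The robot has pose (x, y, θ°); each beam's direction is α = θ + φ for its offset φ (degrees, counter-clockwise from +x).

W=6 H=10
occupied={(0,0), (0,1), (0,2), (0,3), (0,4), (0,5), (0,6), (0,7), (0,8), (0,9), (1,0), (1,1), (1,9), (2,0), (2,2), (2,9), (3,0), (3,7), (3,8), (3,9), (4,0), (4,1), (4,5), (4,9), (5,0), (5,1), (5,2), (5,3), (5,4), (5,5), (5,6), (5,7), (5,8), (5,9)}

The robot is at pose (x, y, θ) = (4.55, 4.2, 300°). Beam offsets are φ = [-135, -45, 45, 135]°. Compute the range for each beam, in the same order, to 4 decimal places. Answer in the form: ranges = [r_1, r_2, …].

ranges = [3.6752, 3.3129, 0.4659, 0.8282]

beam 1: φ=-135°, α=165°
  direction (-0.9659, 0.2588); cell (4,4); t to first gridline: x 0.5694, y 3.0910 (then +1.0353 / +3.8637)
    (3,4) via x @ 0.5694
    (2,4) via x @ 1.6047
    (1,4) via x @ 2.6400
    (1,5) via y @ 3.0910
    (0,5) via x @ 3.6752  # hit
  → r_1 = 3.6752
beam 2: φ=-45°, α=255°
  direction (-0.2588, -0.9659); cell (4,4); t to first gridline: x 2.1250, y 0.2071 (then +3.8637 / +1.0353)
    (4,3) via y @ 0.2071
    (4,2) via y @ 1.2423
    (3,2) via x @ 2.1250
    (3,1) via y @ 2.2776
    (3,0) via y @ 3.3129  # hit
  → r_2 = 3.3129
beam 3: φ=45°, α=345°
  direction (0.9659, -0.2588); cell (4,4); t to first gridline: x 0.4659, y 0.7727 (then +1.0353 / +3.8637)
    (5,4) via x @ 0.4659  # hit
  → r_3 = 0.4659
beam 4: φ=135°, α=75°
  direction (0.2588, 0.9659); cell (4,4); t to first gridline: x 1.7387, y 0.8282 (then +3.8637 / +1.0353)
    (4,5) via y @ 0.8282  # hit
  → r_4 = 0.8282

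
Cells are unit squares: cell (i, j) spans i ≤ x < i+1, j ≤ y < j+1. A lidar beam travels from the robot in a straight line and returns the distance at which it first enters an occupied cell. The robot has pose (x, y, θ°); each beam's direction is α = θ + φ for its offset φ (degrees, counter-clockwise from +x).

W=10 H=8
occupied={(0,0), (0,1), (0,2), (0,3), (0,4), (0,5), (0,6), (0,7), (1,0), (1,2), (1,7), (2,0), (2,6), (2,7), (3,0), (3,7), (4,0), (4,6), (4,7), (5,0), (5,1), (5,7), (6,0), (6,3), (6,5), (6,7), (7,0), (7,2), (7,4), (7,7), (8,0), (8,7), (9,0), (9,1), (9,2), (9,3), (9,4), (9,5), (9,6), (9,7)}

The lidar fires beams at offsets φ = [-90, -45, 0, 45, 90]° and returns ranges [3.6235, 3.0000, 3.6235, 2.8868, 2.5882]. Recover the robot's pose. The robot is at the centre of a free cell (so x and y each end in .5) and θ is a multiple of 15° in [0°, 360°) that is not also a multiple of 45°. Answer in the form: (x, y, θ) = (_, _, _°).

Candidates: 40 free-cell centres × 16 headings = 640 poses. Raycast each; keep the one whose scan matches to 4 dp.
  (4.5, 2.5, 330°): beam 1 = 1.7321 ≠ 3.6235 ✗
  (5.5, 2.5, 195°): beam 2 = 5.1962 ≠ 3.0000 ✗
  (5.5, 6.5, 105°): beam 1 = 1.9319 ≠ 3.6235 ✗
  (3.5, 6.5, 255°): beam 1 = 0.5176 ≠ 3.6235 ✗
  …
  (4.5, 3.5, 165°): r_1=3.6235, r_2=3.0000, r_3=3.6235, r_4=2.8868, r_5=2.5882 — all match ✓
No second candidate reproduces the full scan.

(x, y, θ) = (4.5, 3.5, 165°)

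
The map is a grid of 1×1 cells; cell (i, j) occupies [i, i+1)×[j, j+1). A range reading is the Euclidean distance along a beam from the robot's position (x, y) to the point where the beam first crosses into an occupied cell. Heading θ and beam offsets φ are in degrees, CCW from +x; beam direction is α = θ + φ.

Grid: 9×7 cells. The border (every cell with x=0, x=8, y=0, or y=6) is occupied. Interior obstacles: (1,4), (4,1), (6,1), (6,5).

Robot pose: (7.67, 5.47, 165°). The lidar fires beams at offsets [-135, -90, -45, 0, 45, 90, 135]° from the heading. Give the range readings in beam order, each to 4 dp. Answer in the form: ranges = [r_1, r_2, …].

ranges = [0.3811, 0.5487, 0.6120, 0.6936, 0.7736, 3.5924, 0.6600]

beam 1: φ=-135°, α=30°
  d=(0.8660,0.5000)  start (7,5)  tX=0.3811 tY=1.0600  stride 1/|dx|=1.1547 1/|dy|=2.0000
    cross x-line → (8,5), t=0.3811 (wall)
  → r_1 = 0.3811
beam 2: φ=-90°, α=75°
  d=(0.2588,0.9659)  start (7,5)  tX=1.2750 tY=0.5487  stride 1/|dx|=3.8637 1/|dy|=1.0353
    cross y-line → (7,6), t=0.5487 (wall)
  → r_2 = 0.5487
beam 3: φ=-45°, α=120°
  d=(-0.5000,0.8660)  start (7,5)  tX=1.3400 tY=0.6120  stride 1/|dx|=2.0000 1/|dy|=1.1547
    cross y-line → (7,6), t=0.6120 (wall)
  → r_3 = 0.6120
beam 4: φ=0°, α=165°
  d=(-0.9659,0.2588)  start (7,5)  tX=0.6936 tY=2.0478  stride 1/|dx|=1.0353 1/|dy|=3.8637
    cross x-line → (6,5), t=0.6936 (wall)
  → r_4 = 0.6936
beam 5: φ=45°, α=210°
  d=(-0.8660,-0.5000)  start (7,5)  tX=0.7736 tY=0.9400  stride 1/|dx|=1.1547 1/|dy|=2.0000
    cross x-line → (6,5), t=0.7736 (wall)
  → r_5 = 0.7736
beam 6: φ=90°, α=255°
  d=(-0.2588,-0.9659)  start (7,5)  tX=2.5887 tY=0.4866  stride 1/|dx|=3.8637 1/|dy|=1.0353
    cross y-line → (7,4), t=0.4866
    cross y-line → (7,3), t=1.5219
    cross y-line → (7,2), t=2.5571
    cross x-line → (6,2), t=2.5887
    cross y-line → (6,1), t=3.5924 (wall)
  → r_6 = 3.5924
beam 7: φ=135°, α=300°
  d=(0.5000,-0.8660)  start (7,5)  tX=0.6600 tY=0.5427  stride 1/|dx|=2.0000 1/|dy|=1.1547
    cross y-line → (7,4), t=0.5427
    cross x-line → (8,4), t=0.6600 (wall)
  → r_7 = 0.6600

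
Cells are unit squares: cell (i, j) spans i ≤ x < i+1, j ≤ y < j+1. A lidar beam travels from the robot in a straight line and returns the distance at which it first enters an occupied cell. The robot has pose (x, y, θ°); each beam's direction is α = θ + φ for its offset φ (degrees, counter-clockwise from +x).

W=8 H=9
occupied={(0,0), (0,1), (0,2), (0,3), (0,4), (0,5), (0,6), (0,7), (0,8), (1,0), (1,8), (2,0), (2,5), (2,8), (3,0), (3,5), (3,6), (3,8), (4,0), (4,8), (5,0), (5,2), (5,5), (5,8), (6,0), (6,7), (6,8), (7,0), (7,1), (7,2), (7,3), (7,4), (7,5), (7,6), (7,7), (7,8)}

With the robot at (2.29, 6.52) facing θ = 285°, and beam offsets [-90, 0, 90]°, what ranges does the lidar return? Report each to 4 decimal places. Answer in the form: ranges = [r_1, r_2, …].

beam 1: φ=-90°, α=195°
  d=(-0.9659,-0.2588)  start (2,6)  tX=0.3002 tY=2.0091  stride 1/|dx|=1.0353 1/|dy|=3.8637
    cross x-line → (1,6), t=0.3002
    cross x-line → (0,6), t=1.3355 (wall)
  → r_1 = 1.3355
beam 2: φ=0°, α=285°
  d=(0.2588,-0.9659)  start (2,6)  tX=2.7432 tY=0.5383  stride 1/|dx|=3.8637 1/|dy|=1.0353
    cross y-line → (2,5), t=0.5383 (wall)
  → r_2 = 0.5383
beam 3: φ=90°, α=15°
  d=(0.9659,0.2588)  start (2,6)  tX=0.7350 tY=1.8546  stride 1/|dx|=1.0353 1/|dy|=3.8637
    cross x-line → (3,6), t=0.7350 (wall)
  → r_3 = 0.7350

ranges = [1.3355, 0.5383, 0.7350]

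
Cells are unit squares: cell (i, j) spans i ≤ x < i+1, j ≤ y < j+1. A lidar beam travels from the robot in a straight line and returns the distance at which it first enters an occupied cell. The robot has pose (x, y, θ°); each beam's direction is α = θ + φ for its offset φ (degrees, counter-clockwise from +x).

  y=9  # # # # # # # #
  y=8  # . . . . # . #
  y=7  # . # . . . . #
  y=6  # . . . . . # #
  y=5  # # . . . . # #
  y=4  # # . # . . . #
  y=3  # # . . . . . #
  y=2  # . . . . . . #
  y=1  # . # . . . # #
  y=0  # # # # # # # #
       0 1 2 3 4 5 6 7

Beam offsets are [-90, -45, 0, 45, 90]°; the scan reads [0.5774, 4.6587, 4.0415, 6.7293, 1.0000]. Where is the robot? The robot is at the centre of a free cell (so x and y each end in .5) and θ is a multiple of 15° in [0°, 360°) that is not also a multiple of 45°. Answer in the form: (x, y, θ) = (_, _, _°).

The pose lattice has 38·16 = 608 candidates. Test each by forward raycasting.
  (5.5, 1.5, 300°): beam 1 = 1.0000 ≠ 0.5774 ✗
  (2.5, 5.5, 300°): beam 2 = 1.9319 ≠ 4.6587 ✗
  (1.5, 6.5, 240°): beam 2 = 0.5176 ≠ 4.6587 ✗
  (1.5, 8.5, 240°): beam 2 = 0.5176 ≠ 4.6587 ✗
  (5.5, 5.5, 15°): beam 1 = 3.6235 ≠ 0.5774 ✗
  …
  (5.5, 7.5, 210°): r_1=0.5774, r_2=4.6587, r_3=4.0415, r_4=6.7293, r_5=1.0000 — all match ✓
Only this pose fits every beam.

(x, y, θ) = (5.5, 7.5, 210°)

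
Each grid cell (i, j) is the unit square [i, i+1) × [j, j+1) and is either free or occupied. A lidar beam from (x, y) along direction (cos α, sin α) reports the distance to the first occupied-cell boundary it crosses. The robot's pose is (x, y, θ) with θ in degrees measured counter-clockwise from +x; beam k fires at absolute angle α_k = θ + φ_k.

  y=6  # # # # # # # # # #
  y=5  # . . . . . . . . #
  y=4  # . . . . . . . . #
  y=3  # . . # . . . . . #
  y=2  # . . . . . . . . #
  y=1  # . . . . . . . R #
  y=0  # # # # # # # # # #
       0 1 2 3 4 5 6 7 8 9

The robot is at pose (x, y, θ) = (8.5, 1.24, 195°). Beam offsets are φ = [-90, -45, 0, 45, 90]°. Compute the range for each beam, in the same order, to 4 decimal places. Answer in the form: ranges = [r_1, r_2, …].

ranges = [4.9279, 5.1962, 0.9273, 0.2771, 0.2485]

beam 1: φ=-90°, α=105°
  cosα=-0.2588 sinα=0.9659 | (8,1) | tMaxX 1.9319 tMaxY 0.7868 | tΔX 3.8637 tΔY 1.0353
    t=0.7868 [y] (8,2)
    t=1.8221 [y] (8,3)
    t=1.9319 [x] (7,3)
    t=2.8574 [y] (7,4)
    t=3.8926 [y] (7,5)
    t=4.9279 [y] (7,6) — stop
  → r_1 = 4.9279
beam 2: φ=-45°, α=150°
  cosα=-0.8660 sinα=0.5000 | (8,1) | tMaxX 0.5774 tMaxY 1.5200 | tΔX 1.1547 tΔY 2.0000
    t=0.5774 [x] (7,1)
    t=1.5200 [y] (7,2)
    t=1.7321 [x] (6,2)
    t=2.8868 [x] (5,2)
    t=3.5200 [y] (5,3)
    t=4.0415 [x] (4,3)
    t=5.1962 [x] (3,3) — stop
  → r_2 = 5.1962
beam 3: φ=0°, α=195°
  cosα=-0.9659 sinα=-0.2588 | (8,1) | tMaxX 0.5176 tMaxY 0.9273 | tΔX 1.0353 tΔY 3.8637
    t=0.5176 [x] (7,1)
    t=0.9273 [y] (7,0) — stop
  → r_3 = 0.9273
beam 4: φ=45°, α=240°
  cosα=-0.5000 sinα=-0.8660 | (8,1) | tMaxX 1.0000 tMaxY 0.2771 | tΔX 2.0000 tΔY 1.1547
    t=0.2771 [y] (8,0) — stop
  → r_4 = 0.2771
beam 5: φ=90°, α=285°
  cosα=0.2588 sinα=-0.9659 | (8,1) | tMaxX 1.9319 tMaxY 0.2485 | tΔX 3.8637 tΔY 1.0353
    t=0.2485 [y] (8,0) — stop
  → r_5 = 0.2485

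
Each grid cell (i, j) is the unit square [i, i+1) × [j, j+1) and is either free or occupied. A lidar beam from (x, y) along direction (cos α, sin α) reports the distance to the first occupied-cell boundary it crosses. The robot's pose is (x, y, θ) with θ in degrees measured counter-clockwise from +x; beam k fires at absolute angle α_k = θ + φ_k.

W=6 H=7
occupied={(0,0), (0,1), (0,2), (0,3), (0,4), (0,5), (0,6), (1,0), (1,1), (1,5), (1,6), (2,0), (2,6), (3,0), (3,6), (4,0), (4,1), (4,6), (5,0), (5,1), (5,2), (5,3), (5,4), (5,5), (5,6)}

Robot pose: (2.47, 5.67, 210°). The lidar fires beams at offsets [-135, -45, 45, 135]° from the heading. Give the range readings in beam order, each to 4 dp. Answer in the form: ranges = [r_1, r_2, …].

beam 1: φ=-135°, α=75°
  cosα=0.2588 sinα=0.9659 | (2,5) | tMaxX 2.0478 tMaxY 0.3416 | tΔX 3.8637 tΔY 1.0353
    t=0.3416 [y] (2,6) — stop
  → r_1 = 0.3416
beam 2: φ=-45°, α=165°
  cosα=-0.9659 sinα=0.2588 | (2,5) | tMaxX 0.4866 tMaxY 1.2750 | tΔX 1.0353 tΔY 3.8637
    t=0.4866 [x] (1,5) — stop
  → r_2 = 0.4866
beam 3: φ=45°, α=255°
  cosα=-0.2588 sinα=-0.9659 | (2,5) | tMaxX 1.8159 tMaxY 0.6936 | tΔX 3.8637 tΔY 1.0353
    t=0.6936 [y] (2,4)
    t=1.7289 [y] (2,3)
    t=1.8159 [x] (1,3)
    t=2.7642 [y] (1,2)
    t=3.7995 [y] (1,1) — stop
  → r_3 = 3.7995
beam 4: φ=135°, α=345°
  cosα=0.9659 sinα=-0.2588 | (2,5) | tMaxX 0.5487 tMaxY 2.5887 | tΔX 1.0353 tΔY 3.8637
    t=0.5487 [x] (3,5)
    t=1.5840 [x] (4,5)
    t=2.5887 [y] (4,4)
    t=2.6192 [x] (5,4) — stop
  → r_4 = 2.6192

ranges = [0.3416, 0.4866, 3.7995, 2.6192]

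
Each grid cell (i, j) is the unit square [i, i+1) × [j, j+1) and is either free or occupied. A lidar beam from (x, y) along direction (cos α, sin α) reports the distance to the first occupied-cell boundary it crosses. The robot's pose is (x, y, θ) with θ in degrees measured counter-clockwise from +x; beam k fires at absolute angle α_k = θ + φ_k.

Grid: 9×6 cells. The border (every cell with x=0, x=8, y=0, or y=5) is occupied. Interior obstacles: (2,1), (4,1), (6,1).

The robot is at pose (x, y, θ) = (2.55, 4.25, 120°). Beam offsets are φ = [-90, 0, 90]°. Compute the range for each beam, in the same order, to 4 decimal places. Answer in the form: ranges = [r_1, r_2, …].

beam 1: φ=-90°, α=30°
  dir = (cos 30°, sin 30°) = (0.8660, 0.5000); from cell (2,4)
  next x-line at t=0.5196, next y-line at t=1.5000; Δt_x=1.1547, Δt_y=2.0000
    x: enter (3,4) at t=0.5196
    y: enter (3,5) at t=1.5000 ← occupied
  → r_1 = 1.5000
beam 2: φ=0°, α=120°
  dir = (cos 120°, sin 120°) = (-0.5000, 0.8660); from cell (2,4)
  next x-line at t=1.1000, next y-line at t=0.8660; Δt_x=2.0000, Δt_y=1.1547
    y: enter (2,5) at t=0.8660 ← occupied
  → r_2 = 0.8660
beam 3: φ=90°, α=210°
  dir = (cos 210°, sin 210°) = (-0.8660, -0.5000); from cell (2,4)
  next x-line at t=0.6351, next y-line at t=0.5000; Δt_x=1.1547, Δt_y=2.0000
    y: enter (2,3) at t=0.5000
    x: enter (1,3) at t=0.6351
    x: enter (0,3) at t=1.7898 ← occupied
  → r_3 = 1.7898

ranges = [1.5000, 0.8660, 1.7898]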